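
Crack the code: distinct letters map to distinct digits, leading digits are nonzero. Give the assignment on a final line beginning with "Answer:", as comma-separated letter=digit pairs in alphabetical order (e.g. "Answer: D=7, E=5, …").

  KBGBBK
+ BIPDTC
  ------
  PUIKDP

Step 1. [col 1: K + C ≡ P (mod 10)] column 1 (K + C ≡ P (mod 10), carry-in 0) doesn't pin K yet; pick K=5 and continue, so K=5.
Step 2. [col 1: K + C ≡ P (mod 10)] column 1 (K + C ≡ P (mod 10), carry-in 0) doesn't pin P yet; pick P=9 and continue ⇒ P=9.
Step 3. [col 1: K + C ≡ P (mod 10)] in column 1 we have K+C≡P with carry-in 0; given K=5, P=9 and digits 5,9 already taken and all letters distinct, that pins C to 4. So C=4.
Step 4. [col 2: B + T ≡ D (mod 10)] column 2 (B + T ≡ D (mod 10), carry-in 0) doesn't pin D yet; pick D=1 and continue ⇒ D=1.
Step 5. [col 2: B + T ≡ D (mod 10)] several values work for T in column 2 (B + T ≡ D (mod 10), carry-in 0); try T=8, so T=8.
Step 6. [col 2: B + T ≡ D (mod 10)] column 2: given T=8, D=1, carry-in 0, and digits 1,4,5,8,9 already taken and all letters distinct, B+T≡D (mod 10) forces B=3, so B=3.
Step 7. [col 4: G + P ≡ I (mod 10)] column 4 reads G+P+carry(0)=I with P=9; with digits 1,3,4,5,8,9 already taken and all letters distinct, the only value for G is 7 ⇒ G=7.
Step 8. [col 4: G + P ≡ I (mod 10)] from column 4 (G=7, P=9, carry-in 0, digits 1,3,4,5,7,8,9 already taken and all letters distinct): I must equal 6, so I=6.
Step 9. [col 5: B + I ≡ U (mod 10)] in column 5 we have B+I≡U with carry-in 1; given B=3, I=6 and digits 1,3,4,5,6,7,8,9 already taken and all letters distinct, that pins U to 0 ⇒ U=0.

Answer: B=3, C=4, D=1, G=7, I=6, K=5, P=9, T=8, U=0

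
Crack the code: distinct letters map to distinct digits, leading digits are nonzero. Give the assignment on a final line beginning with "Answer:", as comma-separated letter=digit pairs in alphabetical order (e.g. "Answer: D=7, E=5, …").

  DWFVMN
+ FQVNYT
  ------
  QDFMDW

Step 1. [col 1: N + T ≡ W (mod 10)] W=6 is one option consistent with column 1 (N + T ≡ W (mod 10), carry-in 0) — take it ⇒ W=6.
Step 2. [col 1: N + T ≡ W (mod 10)] no forcing yet in column 1 (carry-in 0); N=7 is free and consistent — try it. So N=7.
Step 3. [col 1: N + T ≡ W (mod 10)] column 1: given N=7, W=6, carry-in 0, and digits 6,7 already taken and all letters distinct, N+T≡W (mod 10) forces T=9 ⇒ T=9.
Step 4. [col 2: M + Y ≡ D (mod 10)] several values work for Y in column 2 (M + Y ≡ D (mod 10), carry-in 1); try Y=2 ⇒ Y=2.
Step 5. [col 2: M + Y ≡ D (mod 10)] column 2 (M + Y ≡ D (mod 10), carry-in 1) doesn't pin M yet; pick M=8 and continue ⇒ M=8.
Step 6. [col 2: M + Y ≡ D (mod 10)] from column 2 (M=8, Y=2, carry-in 1, digits 2,6,7,8,9 already taken and all letters distinct): D must equal 1 ⇒ D=1.
Step 7. [col 3: V + N ≡ M (mod 10)] column 3 reads V+N+carry(1)=M with N=7, M=8; with digits 1,2,6,7,8,9 already taken and all letters distinct, the only value for V is 0. So V=0.
Step 8. [col 4: F + V ≡ F (mod 10)] F=3 is one option consistent with column 4 (F + V ≡ F (mod 10), carry-in 0) — take it ⇒ F=3.
Step 9. [col 5: W + Q ≡ D (mod 10)] column 5 reads W+Q+carry(0)=D with W=6, D=1; with digits 0,1,2,3,6,7,8,9 already taken and all letters distinct, the only value for Q is 5 ⇒ Q=5.

Answer: D=1, F=3, M=8, N=7, Q=5, T=9, V=0, W=6, Y=2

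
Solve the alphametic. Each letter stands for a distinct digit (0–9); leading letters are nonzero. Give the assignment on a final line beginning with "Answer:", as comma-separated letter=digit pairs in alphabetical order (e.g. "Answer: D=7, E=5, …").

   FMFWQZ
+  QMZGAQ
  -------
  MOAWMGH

Step 1. [col 1: Z + Q ≡ H (mod 10)] no forcing yet in column 1 (carry-in 0); H=9 is free and consistent — try it. So H=9.
Step 2. [col 1: Z + Q ≡ H (mod 10)] no forcing yet in column 1 (carry-in 0); Z=7 is free and consistent — try it, so Z=7.
Step 3. [col 1: Z + Q ≡ H (mod 10)] in column 1 we have Z+Q≡H with carry-in 0; given Z=7, H=9 and digits 7,9 already taken and all letters distinct, that pins Q to 2. So Q=2.
Step 4. [col 2: Q + A ≡ G (mod 10)] no forcing yet in column 2 (carry-in 0); A=3 is free and consistent — try it ⇒ A=3.
Step 5. [M] adding two 6-digit numbers gives at most 6+1 digits, and here it does — M is that final carry and must be 1. So M=1.
Step 6. [col 2: Q + A ≡ G (mod 10)] in column 2 we have Q+A≡G with carry-in 0; given Q=2, A=3 and digits 1,2,3,7,9 already taken and all letters distinct, that pins G to 5, so G=5.
Step 7. [col 3: W + G ≡ M (mod 10)] column 3: given G=5, M=1, carry-in 0, and digits 1,2,3,5,7,9 already taken and all letters distinct, W+G≡M (mod 10) forces W=6 ⇒ W=6.
Step 8. [col 4: F + Z ≡ W (mod 10)] column 4 reads F+Z+carry(1)=W with Z=7, W=6; with digits 1,2,3,5,6,7,9 already taken and all letters distinct, the only value for F is 8 ⇒ F=8.
Step 9. [col 6: F + Q ≡ O (mod 10)] column 6: given F=8, Q=2, carry-in 0, and digits 1,2,3,5,6,7,8,9 already taken and all letters distinct, F+Q≡O (mod 10) forces O=0, so O=0.

Answer: A=3, F=8, G=5, H=9, M=1, O=0, Q=2, W=6, Z=7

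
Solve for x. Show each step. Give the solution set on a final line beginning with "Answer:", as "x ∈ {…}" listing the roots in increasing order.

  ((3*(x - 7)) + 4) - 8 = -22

Step 1. [((3*(x - 7)) + 4) - 8 = -22] -8 is outermost — add 8 both sides ⇒ sub: (3*(x - 7)) + 4 = -14.
Step 2. [(3*(x - 7)) + 4 = -14] 4 comes off first (subtract 4) ⇒ sub: 3*(x - 7) = -18.
Step 3. [3*(x - 7) = -18] 3·(inner) — divide through by 3, so div: x - 7 = -6.
Step 4. [x - 7 = -6] add 7: x sits inside (… - 7) ⇒ sub: x = 1.

Answer: x ∈ {1}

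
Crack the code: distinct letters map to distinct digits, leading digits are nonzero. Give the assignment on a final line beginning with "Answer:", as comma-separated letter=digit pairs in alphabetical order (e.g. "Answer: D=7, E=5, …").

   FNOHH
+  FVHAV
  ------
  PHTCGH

Step 1. [col 1: H + V ≡ H (mod 10)] from column 1 (nothing yet, carry-in 0, all letters distinct, none taken yet): V must equal 0, so V=0.
Step 2. [col 1: H + V ≡ H (mod 10)] several values work for H in column 1 (H + V ≡ H (mod 10), carry-in 0); try H=6 ⇒ H=6.
Step 3. [col 2: H + A ≡ G (mod 10)] no forcing yet in column 2 (carry-in 0); G=5 is free and consistent — try it. So G=5.
Step 4. [col 2: H + A ≡ G (mod 10)] column 2: given H=6, G=5, carry-in 0, and digits 0,5,6 already taken and all letters distinct, H+A≡G (mod 10) forces A=9 ⇒ A=9.
Step 5. [col 3: O + H ≡ C (mod 10)] no forcing yet in column 3 (carry-in 1); O=7 is free and consistent — try it, so O=7.
Step 6. [P] P is the leading digit of a 6-digit sum of two 5-digit numbers; the final carry is exactly 1. So P=1.
Step 7. [col 3: O + H ≡ C (mod 10)] in column 3 we have O+H≡C with carry-in 1; given O=7, H=6 and digits 0,1,5,6,7,9 already taken and all letters distinct, that pins C to 4. So C=4.
Step 8. [col 4: N + V ≡ T (mod 10)] in column 4 we have N+V≡T with carry-in 1; given V=0 and digits 0,1,4,5,6,7,9 already taken and all letters distinct, that pins T to 3. So T=3.
Step 9. [col 4: N + V ≡ T (mod 10)] from column 4 (V=0, T=3, carry-in 1, digits 0,1,3,4,5,6,7,9 already taken and all letters distinct): N must equal 2 ⇒ N=2.
Step 10. [col 5: F + F ≡ H (mod 10)] column 5: given H=6, carry-in 0, and digits 0,1,2,3,4,5,6,7,9 already taken and all letters distinct, F+F≡H (mod 10) forces F=8, so F=8.

Answer: A=9, C=4, F=8, G=5, H=6, N=2, O=7, P=1, T=3, V=0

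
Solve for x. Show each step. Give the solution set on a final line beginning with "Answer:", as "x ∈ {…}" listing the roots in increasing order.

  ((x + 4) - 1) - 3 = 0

Step 1. [((x + 4) - 1) - 3 = 0] add 3: x sits inside (… - 3) ⇒ sub: (x + 4) - 1 = 3.
Step 2. [(x + 4) - 1 = 3] peel the -1: add 1 from each side ⇒ sub: x + 4 = 4.
Step 3. [x + 4 = 4] 4 comes off first (subtract 4). So sub: x = 0.

Answer: x ∈ {0}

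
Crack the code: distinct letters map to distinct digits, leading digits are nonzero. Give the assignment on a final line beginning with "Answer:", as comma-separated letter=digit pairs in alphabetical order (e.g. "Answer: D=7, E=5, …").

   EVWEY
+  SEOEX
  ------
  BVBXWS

Step 1. [col 1: Y + X ≡ S (mod 10)] column 1 (Y + X ≡ S (mod 10), carry-in 0) doesn't pin X yet; pick X=4 and continue. So X=4.
Step 2. [col 1: Y + X ≡ S (mod 10)] column 1 (Y + X ≡ S (mod 10), carry-in 0) doesn't pin S yet; pick S=3 and continue, so S=3.
Step 3. [B] adding two 5-digit numbers gives at most 5+1 digits, and here it does — B is that final carry and must be 1 ⇒ B=1.
Step 4. [col 1: Y + X ≡ S (mod 10)] from column 1 (X=4, S=3, carry-in 0, digits 1,3,4 already taken and all letters distinct): Y must equal 9 ⇒ Y=9.
Step 5. [col 2: E + E ≡ W (mod 10)] column 2 (E + E ≡ W (mod 10), carry-in 1) doesn't pin W yet; pick W=7 and continue ⇒ W=7.
Step 6. [col 2: E + E ≡ W (mod 10)] in column 2 we have E+E≡W with carry-in 1; given W=7 and digits 1,3,4,7,9 already taken and all letters distinct, that pins E to 8 ⇒ E=8.
Step 7. [col 3: W + O ≡ X (mod 10)] in column 3 we have W+O≡X with carry-in 1; given W=7, X=4 and digits 1,3,4,7,8,9 already taken and all letters distinct, that pins O to 6, so O=6.
Step 8. [col 4: V + E ≡ B (mod 10)] column 4: given E=8, B=1, carry-in 1, and digits 1,3,4,6,7,8,9 already taken and all letters distinct, V+E≡B (mod 10) forces V=2. So V=2.

Answer: B=1, E=8, O=6, S=3, V=2, W=7, X=4, Y=9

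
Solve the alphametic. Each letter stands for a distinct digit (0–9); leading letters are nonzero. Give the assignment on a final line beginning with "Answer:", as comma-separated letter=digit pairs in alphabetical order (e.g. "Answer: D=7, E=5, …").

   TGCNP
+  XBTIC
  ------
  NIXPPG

Step 1. [N] N is the leading digit of a 6-digit sum of two 5-digit numbers; the final carry is exactly 1 ⇒ N=1.
Step 2. [col 1: P + C ≡ G (mod 10)] no forcing yet in column 1 (carry-in 0); P=5 is free and consistent — try it, so P=5.
Step 3. [col 1: P + C ≡ G (mod 10)] G=4 is one option consistent with column 1 (P + C ≡ G (mod 10), carry-in 0) — take it ⇒ G=4.
Step 4. [col 1: P + C ≡ G (mod 10)] column 1 reads P+C+carry(0)=G with P=5, G=4; with digits 1,4,5 already taken and all letters distinct, the only value for C is 9, so C=9.
Step 5. [col 2: N + I ≡ P (mod 10)] column 2: given N=1, P=5, carry-in 1, and digits 1,4,5,9 already taken and all letters distinct, N+I≡P (mod 10) forces I=3, so I=3.
Step 6. [col 3: C + T ≡ P (mod 10)] in column 3 we have C+T≡P with carry-in 0; given C=9, P=5 and digits 1,3,4,5,9 already taken and all letters distinct, that pins T to 6 ⇒ T=6.
Step 7. [col 4: G + B ≡ X (mod 10)] no forcing yet in column 4 (carry-in 1); B=2 is free and consistent — try it, so B=2.
Step 8. [col 4: G + B ≡ X (mod 10)] from column 4 (G=4, B=2, carry-in 1, digits 1,2,3,4,5,6,9 already taken and all letters distinct): X must equal 7. So X=7.

Answer: B=2, C=9, G=4, I=3, N=1, P=5, T=6, X=7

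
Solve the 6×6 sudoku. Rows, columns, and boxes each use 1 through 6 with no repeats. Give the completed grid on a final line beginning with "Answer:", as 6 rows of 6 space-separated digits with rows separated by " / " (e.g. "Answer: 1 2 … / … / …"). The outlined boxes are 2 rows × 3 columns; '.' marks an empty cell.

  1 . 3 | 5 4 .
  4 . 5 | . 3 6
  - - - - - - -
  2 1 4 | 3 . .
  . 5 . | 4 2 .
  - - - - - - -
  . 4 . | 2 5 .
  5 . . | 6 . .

Step 1. [r6c5∈{1}] r6c5's peers cover all but 1. So r6c5=1.
Step 2. [r6c2∈{2,3}] col 2 places 3 nowhere but r6c2. So r6c2=3.
Step 3. [r5c1∈{6}] r5c1's peers cover all but 6. So r5c1=6.
Step 4. [r1c6∈{2}] r1c6 is down to just 2, so r1c6=2.
Step 5. [r2c2∈{2}] r2c2's peers cover all but 2, so r2c2=2.
Step 6. [r4c3∈{6}] r4c3's peers cover all but 6. So r4c3=6.
Step 7. [r3c5∈{6}] r3c5's peers cover all but 6. So r3c5=6.
Step 8. [r4c1∈{3}] r4c1 has the single candidate 3, so r4c1=3.
Step 9. [r1c2∈{6}] r1c2's peers cover all but 6 ⇒ r1c2=6.
Step 10. [r5c3∈{1}] r5c3's peers cover all but 1. So r5c3=1.
Step 11. [r5c6∈{3}] nothing but 3 survives at r5c6. So r5c6=3.
Step 12. [r4c6∈{1}] r4c6's peers cover all but 1. So r4c6=1.
Step 13. [r6c3∈{2}] only 2 remains possible at r6c3. So r6c3=2.
Step 14. [r6c6∈{4}] nothing but 4 survives at r6c6. So r6c6=4.
Step 15. [r3c6∈{5}] r3c6 is down to just 5 ⇒ r3c6=5.
Step 16. [r2c4∈{1}] r2c4's peers cover all but 1 ⇒ r2c4=1.

Answer: 1 6 3 5 4 2 / 4 2 5 1 3 6 / 2 1 4 3 6 5 / 3 5 6 4 2 1 / 6 4 1 2 5 3 / 5 3 2 6 1 4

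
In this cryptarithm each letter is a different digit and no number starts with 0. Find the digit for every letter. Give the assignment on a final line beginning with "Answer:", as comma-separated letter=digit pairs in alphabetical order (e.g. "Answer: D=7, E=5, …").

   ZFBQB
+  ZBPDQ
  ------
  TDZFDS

Step 1. [col 1: B + Q ≡ S (mod 10)] column 1 (B + Q ≡ S (mod 10), carry-in 0) doesn't pin Q yet; pick Q=9 and continue. So Q=9.
Step 2. [col 1: B + Q ≡ S (mod 10)] S=5 is one option consistent with column 1 (B + Q ≡ S (mod 10), carry-in 0) — take it. So S=5.
Step 3. [T] the sum has 6 digits but both addends have 5; that extra leading digit T is the final carry, namely 1 ⇒ T=1.
Step 4. [col 1: B + Q ≡ S (mod 10)] column 1: given Q=9, S=5, carry-in 0, and digits 1,5,9 already taken and all letters distinct, B+Q≡S (mod 10) forces B=6. So B=6.
Step 5. [col 2: Q + D ≡ D (mod 10)] no forcing yet in column 2 (carry-in 1); D=4 is free and consistent — try it, so D=4.
Step 6. [col 3: B + P ≡ F (mod 10)] P=3 is one option consistent with column 3 (B + P ≡ F (mod 10), carry-in 1) — take it. So P=3.
Step 7. [col 3: B + P ≡ F (mod 10)] column 3 reads B+P+carry(1)=F with B=6, P=3; with digits 1,3,4,5,6,9 already taken and all letters distinct, the only value for F is 0 ⇒ F=0.
Step 8. [col 4: F + B ≡ Z (mod 10)] column 4: given F=0, B=6, carry-in 1, and digits 0,1,3,4,5,6,9 already taken and all letters distinct, F+B≡Z (mod 10) forces Z=7 ⇒ Z=7.

Answer: B=6, D=4, F=0, P=3, Q=9, S=5, T=1, Z=7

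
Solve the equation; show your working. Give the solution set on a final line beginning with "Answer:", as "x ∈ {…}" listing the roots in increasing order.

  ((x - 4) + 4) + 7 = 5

Step 1. [((x - 4) + 4) + 7 = 5] peel the +7: subtract 7 from each side, so sub: (x - 4) + 4 = -2.
Step 2. [(x - 4) + 4 = -2] 4 comes off first (subtract 4) ⇒ sub: x - 4 = -6.
Step 3. [x - 4 = -6] -4 is outermost — add 4 both sides. So sub: x = -2.

Answer: x ∈ {-2}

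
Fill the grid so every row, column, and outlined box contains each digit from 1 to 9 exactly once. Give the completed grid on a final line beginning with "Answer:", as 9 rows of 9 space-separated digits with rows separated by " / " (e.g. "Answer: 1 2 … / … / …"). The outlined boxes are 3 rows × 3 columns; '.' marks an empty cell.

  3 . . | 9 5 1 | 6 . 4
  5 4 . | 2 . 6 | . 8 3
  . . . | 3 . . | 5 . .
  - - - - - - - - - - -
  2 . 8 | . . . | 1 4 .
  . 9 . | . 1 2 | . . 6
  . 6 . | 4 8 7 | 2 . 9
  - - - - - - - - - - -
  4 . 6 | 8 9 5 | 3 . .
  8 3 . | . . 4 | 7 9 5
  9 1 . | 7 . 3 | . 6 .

Step 1. [r2c3∈{1,7,9}] in row 2, 1 fits only at r2c3. So r2c3=1.
Step 2. [r8c3∈{2}] r8c3 has the single candidate 2 ⇒ r8c3=2.
Step 3. [r1c3∈{7}] nothing but 7 survives at r1c3, so r1c3=7.
Step 4. [r1c8∈{2}] r1c8's peers cover all but 2 ⇒ r1c8=2.
Step 5. [r4c2∈{5,7}] r4c2 is the only open cell in col 2 admitting 5, so r4c2=5.
Step 6. [r6c3∈{3}] r6c3's peers cover all but 3, so r6c3=3.
Step 7. [r7c9∈{1,2}] in row 7, 2 fits only at r7c9, so r7c9=2.
Step 8. [r8c5∈{6}] only 6 remains possible at r8c5 ⇒ r8c5=6.
Step 9. [r5c8∈{3,5,7}] 3 has one home in row 5: r5c8. So r5c8=3.
Step 10. [r3c8∈{1,7}] 7 has one home in col 8: r3c8. So r3c8=7.
Step 11. [r3c2∈{2,8}] 2 has one home in row 3: r3c2, so r3c2=2.
Step 12. [r5c7∈{8}] r5c7's peers cover all but 8 ⇒ r5c7=8.
Step 13. [r4c5∈{3}] r4c5 has the single candidate 3, so r4c5=3.
Step 14. [r6c8∈{5}] r6c8 is down to just 5 ⇒ r6c8=5.
Step 15. [r3c5∈{4}] r3c5 is down to just 4. So r3c5=4.
Step 16. [r6c1∈{1}] r6c1 is down to just 1 ⇒ r6c1=1.
Step 17. [r8c4∈{1}] r8c4 is down to just 1, so r8c4=1.
Step 18. [r3c6∈{8}] only 8 remains possible at r3c6 ⇒ r3c6=8.
Step 19. [r9c5∈{2}] r9c5's peers cover all but 2. So r9c5=2.
Step 20. [r7c2∈{7}] nothing but 7 survives at r7c2 ⇒ r7c2=7.
Step 21. [r5c3∈{4}] r5c3 is down to just 4. So r5c3=4.
Step 22. [r5c4∈{5}] only 5 remains possible at r5c4. So r5c4=5.
Step 23. [r4c4∈{6}] r4c4's peers cover all but 6, so r4c4=6.
Step 24. [r3c9∈{1}] only 1 remains possible at r3c9. So r3c9=1.
Step 25. [r9c7∈{4}] r9c7's peers cover all but 4, so r9c7=4.
Step 26. [r4c9∈{7}] only 7 remains possible at r4c9, so r4c9=7.
Step 27. [r9c3∈{5}] only 5 remains possible at r9c3 ⇒ r9c3=5.
Step 28. [r3c3∈{9}] only 9 remains possible at r3c3. So r3c3=9.
Step 29. [r4c6∈{9}] r4c6 is down to just 9 ⇒ r4c6=9.
Step 30. [r7c8∈{1}] r7c8's peers cover all but 1, so r7c8=1.
Step 31. [r5c1∈{7}] r5c1 is down to just 7 ⇒ r5c1=7.
Step 32. [r3c1∈{6}] r3c1 is down to just 6. So r3c1=6.
Step 33. [r9c9∈{8}] nothing but 8 survives at r9c9, so r9c9=8.
Step 34. [r2c5∈{7}] r2c5's peers cover all but 7. So r2c5=7.
Step 35. [r1c2∈{8}] only 8 remains possible at r1c2. So r1c2=8.
Step 36. [r2c7∈{9}] r2c7 has the single candidate 9 ⇒ r2c7=9.

Answer: 3 8 7 9 5 1 6 2 4 / 5 4 1 2 7 6 9 8 3 / 6 2 9 3 4 8 5 7 1 / 2 5 8 6 3 9 1 4 7 / 7 9 4 5 1 2 8 3 6 / 1 6 3 4 8 7 2 5 9 / 4 7 6 8 9 5 3 1 2 / 8 3 2 1 6 4 7 9 5 / 9 1 5 7 2 3 4 6 8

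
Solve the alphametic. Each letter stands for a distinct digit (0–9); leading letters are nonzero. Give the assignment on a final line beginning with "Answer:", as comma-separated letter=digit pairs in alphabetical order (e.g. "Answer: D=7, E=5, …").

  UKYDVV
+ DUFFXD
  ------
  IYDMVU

Step 1. [col 1: V + D ≡ U (mod 10)] V=2 is one option consistent with column 1 (V + D ≡ U (mod 10), carry-in 0) — take it ⇒ V=2.
Step 2. [col 1: V + D ≡ U (mod 10)] column 1 (V + D ≡ U (mod 10), carry-in 0) doesn't pin U yet; pick U=5 and continue ⇒ U=5.
Step 3. [col 1: V + D ≡ U (mod 10)] column 1 reads V+D+carry(0)=U with V=2, U=5; with digits 2,5 already taken and all letters distinct, the only value for D is 3, so D=3.
Step 4. [col 2: V + X ≡ V (mod 10)] from column 2 (V=2, carry-in 0, digits 2,3,5 already taken and all letters distinct): X must equal 0 ⇒ X=0.
Step 5. [col 3: D + F ≡ M (mod 10)] M=9 is one option consistent with column 3 (D + F ≡ M (mod 10), carry-in 0) — take it, so M=9.
Step 6. [col 3: D + F ≡ M (mod 10)] in column 3 we have D+F≡M with carry-in 0; given D=3, M=9 and digits 0,2,3,5,9 already taken and all letters distinct, that pins F to 6. So F=6.
Step 7. [col 4: Y + F ≡ D (mod 10)] in column 4 we have Y+F≡D with carry-in 0; given F=6, D=3 and digits 0,2,3,5,6,9 already taken and all letters distinct, that pins Y to 7. So Y=7.
Step 8. [col 5: K + U ≡ Y (mod 10)] column 5 reads K+U+carry(1)=Y with U=5, Y=7; with digits 0,2,3,5,6,7,9 already taken and all letters distinct, the only value for K is 1. So K=1.
Step 9. [col 6: U + D ≡ I (mod 10)] in column 6 we have U+D≡I with carry-in 0; given U=5, D=3 and digits 0,1,2,3,5,6,7,9 already taken and all letters distinct, that pins I to 8 ⇒ I=8.

Answer: D=3, F=6, I=8, K=1, M=9, U=5, V=2, X=0, Y=7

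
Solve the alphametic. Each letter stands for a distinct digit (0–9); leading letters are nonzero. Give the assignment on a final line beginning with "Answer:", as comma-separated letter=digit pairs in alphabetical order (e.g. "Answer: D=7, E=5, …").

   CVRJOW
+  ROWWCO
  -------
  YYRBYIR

Step 1. [col 1: W + O ≡ R (mod 10)] column 1 (W + O ≡ R (mod 10), carry-in 0) doesn't pin W yet; pick W=7 and continue. So W=7.
Step 2. [col 1: W + O ≡ R (mod 10)] O=5 is one option consistent with column 1 (W + O ≡ R (mod 10), carry-in 0) — take it ⇒ O=5.
Step 3. [Y] the sum has 7 digits but both addends have 6; that extra leading digit Y is the final carry, namely 1, so Y=1.
Step 4. [col 1: W + O ≡ R (mod 10)] column 1 reads W+O+carry(0)=R with W=7, O=5; with digits 1,5,7 already taken and all letters distinct, the only value for R is 2 ⇒ R=2.
Step 5. [col 2: O + C ≡ I (mod 10)] column 2 (O + C ≡ I (mod 10), carry-in 1) doesn't pin C yet; pick C=8 and continue, so C=8.
Step 6. [col 2: O + C ≡ I (mod 10)] in column 2 we have O+C≡I with carry-in 1; given O=5, C=8 and digits 1,2,5,7,8 already taken and all letters distinct, that pins I to 4, so I=4.
Step 7. [col 3: J + W ≡ Y (mod 10)] from column 3 (W=7, Y=1, carry-in 1, digits 1,2,4,5,7,8 already taken and all letters distinct): J must equal 3. So J=3.
Step 8. [col 4: R + W ≡ B (mod 10)] column 4 reads R+W+carry(1)=B with R=2, W=7; with digits 1,2,3,4,5,7,8 already taken and all letters distinct, the only value for B is 0 ⇒ B=0.
Step 9. [col 5: V + O ≡ R (mod 10)] column 5 reads V+O+carry(1)=R with O=5, R=2; with digits 0,1,2,3,4,5,7,8 already taken and all letters distinct, the only value for V is 6. So V=6.

Answer: B=0, C=8, I=4, J=3, O=5, R=2, V=6, W=7, Y=1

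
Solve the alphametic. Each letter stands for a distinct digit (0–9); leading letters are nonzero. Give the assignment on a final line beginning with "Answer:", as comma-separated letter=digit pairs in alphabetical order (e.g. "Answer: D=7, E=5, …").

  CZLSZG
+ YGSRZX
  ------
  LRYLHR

Step 1. [col 1: G + X ≡ R (mod 10)] column 1 (G + X ≡ R (mod 10), carry-in 0) doesn't pin G yet; pick G=1 and continue. So G=1.
Step 2. [col 1: G + X ≡ R (mod 10)] X=5 is one option consistent with column 1 (G + X ≡ R (mod 10), carry-in 0) — take it. So X=5.
Step 3. [col 1: G + X ≡ R (mod 10)] from column 1 (G=1, X=5, carry-in 0, digits 1,5 already taken and all letters distinct): R must equal 6 ⇒ R=6.
Step 4. [col 2: Z + Z ≡ H (mod 10)] several values work for H in column 2 (Z + Z ≡ H (mod 10), carry-in 0); try H=8 ⇒ H=8.
Step 5. [col 2: Z + Z ≡ H (mod 10)] Z=4 is one option consistent with column 2 (Z + Z ≡ H (mod 10), carry-in 0) — take it, so Z=4.
Step 6. [col 3: S + R ≡ L (mod 10)] no forcing yet in column 3 (carry-in 0); S=3 is free and consistent — try it, so S=3.
Step 7. [col 3: S + R ≡ L (mod 10)] column 3 reads S+R+carry(0)=L with S=3, R=6; with digits 1,3,4,5,6,8 already taken and all letters distinct, the only value for L is 9, so L=9.
Step 8. [col 4: L + S ≡ Y (mod 10)] in column 4 we have L+S≡Y with carry-in 0; given L=9, S=3 and digits 1,3,4,5,6,8,9 already taken and all letters distinct, that pins Y to 2. So Y=2.
Step 9. [col 6: C + Y ≡ L (mod 10)] column 6 reads C+Y+carry(0)=L with Y=2, L=9; with digits 1,2,3,4,5,6,8,9 already taken and all letters distinct, the only value for C is 7 ⇒ C=7.

Answer: C=7, G=1, H=8, L=9, R=6, S=3, X=5, Y=2, Z=4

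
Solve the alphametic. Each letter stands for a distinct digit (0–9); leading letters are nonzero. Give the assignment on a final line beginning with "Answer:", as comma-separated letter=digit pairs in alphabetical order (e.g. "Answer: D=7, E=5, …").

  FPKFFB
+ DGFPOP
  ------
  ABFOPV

Step 1. [col 1: B + P ≡ V (mod 10)] several values work for P in column 1 (B + P ≡ V (mod 10), carry-in 0); try P=3 ⇒ P=3.
Step 2. [col 1: B + P ≡ V (mod 10)] B=9 is one option consistent with column 1 (B + P ≡ V (mod 10), carry-in 0) — take it, so B=9.
Step 3. [col 1: B + P ≡ V (mod 10)] in column 1 we have B+P≡V with carry-in 0; given B=9, P=3 and digits 3,9 already taken and all letters distinct, that pins V to 2 ⇒ V=2.
Step 4. [col 2: F + O ≡ P (mod 10)] column 2 (F + O ≡ P (mod 10), carry-in 1) doesn't pin F yet; pick F=4 and continue ⇒ F=4.
Step 5. [col 2: F + O ≡ P (mod 10)] from column 2 (F=4, P=3, carry-in 1, digits 2,3,4,9 already taken and all letters distinct): O must equal 8 ⇒ O=8.
Step 6. [col 4: K + F ≡ F (mod 10)] column 4: given F=4, carry-in 0, and digits 2,3,4,8,9 already taken and all letters distinct, K+F≡F (mod 10) forces K=0 ⇒ K=0.
Step 7. [col 5: P + G ≡ B (mod 10)] column 5: given P=3, B=9, carry-in 0, and digits 0,2,3,4,8,9 already taken and all letters distinct, P+G≡B (mod 10) forces G=6 ⇒ G=6.
Step 8. [col 6: F + D ≡ A (mod 10)] several values work for A in column 6 (F + D ≡ A (mod 10), carry-in 0); try A=5. So A=5.
Step 9. [col 6: F + D ≡ A (mod 10)] in column 6 we have F+D≡A with carry-in 0; given F=4, A=5 and digits 0,2,3,4,5,6,8,9 already taken and all letters distinct, that pins D to 1. So D=1.

Answer: A=5, B=9, D=1, F=4, G=6, K=0, O=8, P=3, V=2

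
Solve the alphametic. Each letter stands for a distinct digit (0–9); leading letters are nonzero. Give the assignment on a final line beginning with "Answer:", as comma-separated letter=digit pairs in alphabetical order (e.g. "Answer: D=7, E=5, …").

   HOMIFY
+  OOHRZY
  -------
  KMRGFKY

Step 1. [col 1: Y + Y ≡ Y (mod 10)] column 1: given nothing yet, carry-in 0, and all letters distinct, none taken yet, Y+Y≡Y (mod 10) forces Y=0, so Y=0.
Step 2. [col 2: F + Z ≡ K (mod 10)] column 2 (F + Z ≡ K (mod 10), carry-in 0) doesn't pin K yet; pick K=1 and continue ⇒ K=1.
Step 3. [col 2: F + Z ≡ K (mod 10)] several values work for Z in column 2 (F + Z ≡ K (mod 10), carry-in 0); try Z=2. So Z=2.
Step 4. [col 2: F + Z ≡ K (mod 10)] from column 2 (Z=2, K=1, carry-in 0, digits 0,1,2 already taken and all letters distinct): F must equal 9, so F=9.
Step 5. [col 3: I + R ≡ F (mod 10)] column 3 (I + R ≡ F (mod 10), carry-in 1) doesn't pin I yet; pick I=3 and continue ⇒ I=3.
Step 6. [col 3: I + R ≡ F (mod 10)] in column 3 we have I+R≡F with carry-in 1; given I=3, F=9 and digits 0,1,2,3,9 already taken and all letters distinct, that pins R to 5. So R=5.
Step 7. [col 4: M + H ≡ G (mod 10)] column 4 reads M+H+carry(0)=G with nothing yet; with digits 0,1,2,3,5,9 already taken and all letters distinct, the only value for G is 4 ⇒ G=4.
Step 8. [col 4: M + H ≡ G (mod 10)] no forcing yet in column 4 (carry-in 0); M=6 is free and consistent — try it. So M=6.
Step 9. [col 4: M + H ≡ G (mod 10)] column 4: given M=6, G=4, carry-in 0, and digits 0,1,2,3,4,5,6,9 already taken and all letters distinct, M+H≡G (mod 10) forces H=8. So H=8.
Step 10. [col 5: O + O ≡ R (mod 10)] in column 5 we have O+O≡R with carry-in 1; given R=5 and digits 0,1,2,3,4,5,6,8,9 already taken and all letters distinct, that pins O to 7 ⇒ O=7.

Answer: F=9, G=4, H=8, I=3, K=1, M=6, O=7, R=5, Y=0, Z=2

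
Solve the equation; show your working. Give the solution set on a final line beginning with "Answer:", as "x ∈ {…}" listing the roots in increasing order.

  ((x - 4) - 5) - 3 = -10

Step 1. [((x - 4) - 5) - 3 = -10] the outer -3 inverts by adding 3. So sub: (x - 4) - 5 = -7.
Step 2. [(x - 4) - 5 = -7] add 5: x sits inside (… - 5) ⇒ sub: x - 4 = -2.
Step 3. [x - 4 = -2] peel the -4: add 4 from each side, so sub: x = 2.

Answer: x ∈ {2}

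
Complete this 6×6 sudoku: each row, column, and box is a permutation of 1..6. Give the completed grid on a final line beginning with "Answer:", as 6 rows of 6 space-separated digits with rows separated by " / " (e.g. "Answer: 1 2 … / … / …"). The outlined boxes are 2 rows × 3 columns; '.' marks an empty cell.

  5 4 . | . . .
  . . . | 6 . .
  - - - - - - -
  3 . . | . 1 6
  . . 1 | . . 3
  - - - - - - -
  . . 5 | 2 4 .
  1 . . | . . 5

Step 1. [r2c1∈{2}] r2c1 has the single candidate 2 ⇒ r2c1=2.
Step 2. [r5c2∈{3,6}] row 5 places 3 nowhere but r5c2. So r5c2=3.
Step 3. [r5c1∈{6}] r5c1 has the single candidate 6 ⇒ r5c1=6.
Step 4. [r1c4∈{1,3}] r1c4 is the only open cell in col 4 admitting 1, so r1c4=1.
Step 5. [r6c2∈{2}] only 2 remains possible at r6c2, so r6c2=2.
Step 6. [r4c5∈{2,5}] in row 4, 2 fits only at r4c5 ⇒ r4c5=2.
Step 7. [r1c5∈{3}] nothing but 3 survives at r1c5 ⇒ r1c5=3.
Step 8. [r4c1∈{4}] r4c1 has the single candidate 4 ⇒ r4c1=4.
Step 9. [r3c2∈{5}] r3c2's peers cover all but 5 ⇒ r3c2=5.
Step 10. [r2c2∈{1}] r2c2's peers cover all but 1 ⇒ r2c2=1.
Step 11. [r3c3∈{2}] r3c3's peers cover all but 2. So r3c3=2.
Step 12. [r5c6∈{1}] r5c6 is down to just 1, so r5c6=1.
Step 13. [r6c4∈{3}] r6c4 is down to just 3, so r6c4=3.
Step 14. [r6c5∈{6}] only 6 remains possible at r6c5. So r6c5=6.
Step 15. [r2c5∈{5}] only 5 remains possible at r2c5. So r2c5=5.
Step 16. [r6c3∈{4}] r6c3's peers cover all but 4, so r6c3=4.
Step 17. [r4c4∈{5}] r4c4's peers cover all but 5. So r4c4=5.
Step 18. [r1c6∈{2}] r1c6 is down to just 2 ⇒ r1c6=2.
Step 19. [r3c4∈{4}] r3c4 has the single candidate 4. So r3c4=4.
Step 20. [r2c6∈{4}] r2c6 has the single candidate 4, so r2c6=4.
Step 21. [r1c3∈{6}] r1c3 has the single candidate 6 ⇒ r1c3=6.
Step 22. [r2c3∈{3}] r2c3 is down to just 3. So r2c3=3.
Step 23. [r4c2∈{6}] r4c2 has the single candidate 6 ⇒ r4c2=6.

Answer: 5 4 6 1 3 2 / 2 1 3 6 5 4 / 3 5 2 4 1 6 / 4 6 1 5 2 3 / 6 3 5 2 4 1 / 1 2 4 3 6 5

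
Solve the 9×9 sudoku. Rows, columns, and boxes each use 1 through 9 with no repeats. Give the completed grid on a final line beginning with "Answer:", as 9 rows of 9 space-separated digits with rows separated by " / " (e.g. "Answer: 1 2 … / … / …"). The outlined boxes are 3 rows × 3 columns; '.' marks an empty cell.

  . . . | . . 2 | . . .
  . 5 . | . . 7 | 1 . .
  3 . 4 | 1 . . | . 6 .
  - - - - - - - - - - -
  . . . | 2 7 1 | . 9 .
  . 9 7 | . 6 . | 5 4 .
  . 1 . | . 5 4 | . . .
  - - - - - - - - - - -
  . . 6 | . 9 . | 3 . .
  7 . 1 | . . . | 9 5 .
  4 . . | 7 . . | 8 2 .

Step 1. [r3c5∈{8}] only 8 remains possible at r3c5, so r3c5=8.
Step 2. [r9c2∈{3}] only 3 remains possible at r9c2, so r9c2=3.
Step 3. [r1c7∈{4,7}] r1c7 is the only open cell in col 7 admitting 4. So r1c7=4.
Step 4. [r1c5∈{3}] r1c5 is down to just 3, so r1c5=3.
Step 5. [r5c9∈{1,2,3,8}] row 5 places 1 nowhere but r5c9, so r5c9=1.
Step 6. [r5c1∈{2,8}] across row 5, 2 lands solely at r5c1. So r5c1=2.
Step 7. [r4c7∈{6}] only 6 remains possible at r4c7 ⇒ r4c7=6.
Step 8. [r1c2∈{6,7,8}] col 2 places 6 nowhere but r1c2 ⇒ r1c2=6.
Step 9. [r2c3∈{2,8,9}] across col 3, 2 lands solely at r2c3. So r2c3=2.
Step 10. [r6c4∈{3,8,9}] in row 6, 9 fits only at r6c4, so r6c4=9.
Step 11. [r1c4∈{5}] r1c4's peers cover all but 5, so r1c4=5.
Step 12. [r3c9∈{2,5,7,9}] in row 3, 5 fits only at r3c9, so r3c9=5.
Step 13. [r6c9∈{2,3,7,8}] col 9 places 2 nowhere but r6c9. So r6c9=2.
Step 14. [r7c2∈{2,8}] across row 7, 2 lands solely at r7c2. So r7c2=2.
Step 15. [r8c2∈{8}] nothing but 8 survives at r8c2. So r8c2=8.
Step 16. [r7c1∈{5}] r7c1 is down to just 5 ⇒ r7c1=5.
Step 17. [r4c1∈{8}] only 8 remains possible at r4c1, so r4c1=8.
Step 18. [r6c8∈{3,7,8}] across row 6, 8 lands solely at r6c8 ⇒ r6c8=8.
Step 19. [r2c1∈{9}] r2c1's peers cover all but 9, so r2c1=9.
Step 20. [r1c8∈{7}] r1c8's peers cover all but 7, so r1c8=7.
Step 21. [r9c9∈{6}] r9c9 has the single candidate 6. So r9c9=6.
Step 22. [r8c9∈{4}] nothing but 4 survives at r8c9, so r8c9=4.
Step 23. [r8c6∈{3,6}] 6 has one home in col 6: r8c6 ⇒ r8c6=6.
Step 24. [r4c9∈{3}] r4c9 has the single candidate 3, so r4c9=3.
Step 25. [r7c6∈{8}] nothing but 8 survives at r7c6, so r7c6=8.
Step 26. [r1c3∈{8}] r1c3's peers cover all but 8, so r1c3=8.
Step 27. [r7c4∈{4}] r7c4's peers cover all but 4. So r7c4=4.
Step 28. [r5c6∈{3}] nothing but 3 survives at r5c6, so r5c6=3.
Step 29. [r2c5∈{4}] only 4 remains possible at r2c5. So r2c5=4.
Step 30. [r9c5∈{1}] only 1 remains possible at r9c5, so r9c5=1.
Step 31. [r2c9∈{8}] r2c9's peers cover all but 8 ⇒ r2c9=8.
Step 32. [r2c8∈{3}] r2c8 has the single candidate 3, so r2c8=3.
Step 33. [r3c6∈{9}] r3c6's peers cover all but 9 ⇒ r3c6=9.
Step 34. [r8c4∈{3}] r8c4's peers cover all but 3 ⇒ r8c4=3.
Step 35. [r2c4∈{6}] r2c4 is down to just 6. So r2c4=6.
Step 36. [r5c4∈{8}] only 8 remains possible at r5c4. So r5c4=8.
Step 37. [r4c3∈{5}] only 5 remains possible at r4c3. So r4c3=5.
Step 38. [r7c9∈{7}] r7c9's peers cover all but 7 ⇒ r7c9=7.
Step 39. [r6c3∈{3}] only 3 remains possible at r6c3, so r6c3=3.
Step 40. [r3c7∈{2}] nothing but 2 survives at r3c7. So r3c7=2.
Step 41. [r6c7∈{7}] r6c7's peers cover all but 7, so r6c7=7.
Step 42. [r8c5∈{2}] r8c5 has the single candidate 2, so r8c5=2.
Step 43. [r1c1∈{1}] r1c1 has the single candidate 1. So r1c1=1.
Step 44. [r3c2∈{7}] r3c2 has the single candidate 7, so r3c2=7.
Step 45. [r1c9∈{9}] r1c9 has the single candidate 9 ⇒ r1c9=9.
Step 46. [r6c1∈{6}] only 6 remains possible at r6c1, so r6c1=6.
Step 47. [r4c2∈{4}] r4c2 has the single candidate 4 ⇒ r4c2=4.
Step 48. [r9c6∈{5}] r9c6 is down to just 5 ⇒ r9c6=5.
Step 49. [r7c8∈{1}] r7c8 has the single candidate 1 ⇒ r7c8=1.
Step 50. [r9c3∈{9}] r9c3's peers cover all but 9. So r9c3=9.

Answer: 1 6 8 5 3 2 4 7 9 / 9 5 2 6 4 7 1 3 8 / 3 7 4 1 8 9 2 6 5 / 8 4 5 2 7 1 6 9 3 / 2 9 7 8 6 3 5 4 1 / 6 1 3 9 5 4 7 8 2 / 5 2 6 4 9 8 3 1 7 / 7 8 1 3 2 6 9 5 4 / 4 3 9 7 1 5 8 2 6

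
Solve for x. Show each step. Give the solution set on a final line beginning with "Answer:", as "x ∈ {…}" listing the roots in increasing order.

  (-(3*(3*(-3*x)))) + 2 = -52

Step 1. [(-(3*(3*(-3*x)))) + 2 = -52] +2 is outermost — subtract 2 both sides. So sub: -(3*(3*(-3*x))) = -54.
Step 2. [-(3*(3*(-3*x))) = -54] flip signs both sides ⇒ neg: 3*(3*(-3*x)) = 54.
Step 3. [3*(3*(-3*x)) = 54] divide by the outer 3, so div: 3*(-3*x) = 18.
Step 4. [3*(-3*x) = 18] 3·(inner) — divide through by 3. So div: -3*x = 6.
Step 5. [-3*x = 6] divide by the outer -3. So div: x = -2.

Answer: x ∈ {-2}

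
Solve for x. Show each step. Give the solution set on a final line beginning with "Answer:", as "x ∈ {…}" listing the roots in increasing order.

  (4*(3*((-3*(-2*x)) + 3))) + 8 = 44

Step 1. [(4*(3*((-3*(-2*x)) + 3))) + 8 = 44] the outer +8 inverts by subtracting 8, so sub: 4*(3*((-3*(-2*x)) + 3)) = 36.
Step 2. [4*(3*((-3*(-2*x)) + 3)) = 36] divide by the outer 4 ⇒ div: 3*((-3*(-2*x)) + 3) = 9.
Step 3. [3*((-3*(-2*x)) + 3) = 9] divide by the outer 3, so div: (-3*(-2*x)) + 3 = 3.
Step 4. [(-3*(-2*x)) + 3 = 3] 3 comes off first (subtract 3). So sub: -3*(-2*x) = 0.
Step 5. [-3*(-2*x) = 0] -3 out front; divide by -3, so div: -2*x = 0.
Step 6. [-2*x = 0] -2 out front; divide by -2 ⇒ div: x = 0.

Answer: x ∈ {0}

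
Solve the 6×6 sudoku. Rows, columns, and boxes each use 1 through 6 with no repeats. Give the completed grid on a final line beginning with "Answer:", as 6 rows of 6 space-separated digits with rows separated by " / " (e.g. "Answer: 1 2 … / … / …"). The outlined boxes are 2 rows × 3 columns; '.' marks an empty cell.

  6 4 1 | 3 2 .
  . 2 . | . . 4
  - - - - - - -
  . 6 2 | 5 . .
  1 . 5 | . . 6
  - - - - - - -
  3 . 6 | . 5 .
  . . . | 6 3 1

Step 1. [r4c5∈{4}] r4c5's peers cover all but 4. So r4c5=4.
Step 2. [r6c1∈{2,4,5}] across row 6, 2 lands solely at r6c1. So r6c1=2.
Step 3. [r2c4∈{1}] r2c4 has the single candidate 1, so r2c4=1.
Step 4. [r4c4∈{2}] nothing but 2 survives at r4c4. So r4c4=2.
Step 5. [r3c1∈{4}] r3c1 is down to just 4. So r3c1=4.
Step 6. [r5c4∈{4}] r5c4's peers cover all but 4, so r5c4=4.
Step 7. [r3c6∈{3}] r3c6 is down to just 3 ⇒ r3c6=3.
Step 8. [r6c3∈{4}] r6c3 has the single candidate 4 ⇒ r6c3=4.
Step 9. [r4c2∈{3}] nothing but 3 survives at r4c2 ⇒ r4c2=3.
Step 10. [r6c2∈{5}] r6c2's peers cover all but 5, so r6c2=5.
Step 11. [r5c2∈{1}] r5c2 is down to just 1 ⇒ r5c2=1.
Step 12. [r3c5∈{1}] r3c5's peers cover all but 1 ⇒ r3c5=1.
Step 13. [r1c6∈{5}] only 5 remains possible at r1c6. So r1c6=5.
Step 14. [r2c1∈{5}] r2c1's peers cover all but 5. So r2c1=5.
Step 15. [r5c6∈{2}] r5c6's peers cover all but 2, so r5c6=2.
Step 16. [r2c5∈{6}] only 6 remains possible at r2c5 ⇒ r2c5=6.
Step 17. [r2c3∈{3}] r2c3 has the single candidate 3. So r2c3=3.

Answer: 6 4 1 3 2 5 / 5 2 3 1 6 4 / 4 6 2 5 1 3 / 1 3 5 2 4 6 / 3 1 6 4 5 2 / 2 5 4 6 3 1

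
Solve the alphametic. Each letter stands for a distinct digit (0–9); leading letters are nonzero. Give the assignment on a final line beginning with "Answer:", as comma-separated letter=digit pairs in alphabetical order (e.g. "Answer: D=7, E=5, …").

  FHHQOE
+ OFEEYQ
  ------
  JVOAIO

Step 1. [col 1: E + Q ≡ O (mod 10)] E=7 is one option consistent with column 1 (E + Q ≡ O (mod 10), carry-in 0) — take it. So E=7.
Step 2. [col 1: E + Q ≡ O (mod 10)] column 1 (E + Q ≡ O (mod 10), carry-in 0) doesn't pin O yet; pick O=1 and continue. So O=1.
Step 3. [col 1: E + Q ≡ O (mod 10)] in column 1 we have E+Q≡O with carry-in 0; given E=7, O=1 and digits 1,7 already taken and all letters distinct, that pins Q to 4 ⇒ Q=4.
Step 4. [col 2: O + Y ≡ I (mod 10)] column 2 (O + Y ≡ I (mod 10), carry-in 1) doesn't pin Y yet; pick Y=8 and continue. So Y=8.
Step 5. [col 2: O + Y ≡ I (mod 10)] from column 2 (O=1, Y=8, carry-in 1, digits 1,4,7,8 already taken and all letters distinct): I must equal 0. So I=0.
Step 6. [col 3: Q + E ≡ A (mod 10)] in column 3 we have Q+E≡A with carry-in 1; given Q=4, E=7 and digits 0,1,4,7,8 already taken and all letters distinct, that pins A to 2, so A=2.
Step 7. [col 4: H + E ≡ O (mod 10)] from column 4 (E=7, O=1, carry-in 1, digits 0,1,2,4,7,8 already taken and all letters distinct): H must equal 3 ⇒ H=3.
Step 8. [col 5: H + F ≡ V (mod 10)] in column 5 we have H+F≡V with carry-in 1; given H=3 and digits 0,1,2,3,4,7,8 already taken and all letters distinct, that pins V to 9. So V=9.
Step 9. [col 5: H + F ≡ V (mod 10)] in column 5 we have H+F≡V with carry-in 1; given H=3, V=9 and digits 0,1,2,3,4,7,8,9 already taken and all letters distinct, that pins F to 5. So F=5.
Step 10. [col 6: F + O ≡ J (mod 10)] column 6 reads F+O+carry(0)=J with F=5, O=1; with digits 0,1,2,3,4,5,7,8,9 already taken and all letters distinct, the only value for J is 6, so J=6.

Answer: A=2, E=7, F=5, H=3, I=0, J=6, O=1, Q=4, V=9, Y=8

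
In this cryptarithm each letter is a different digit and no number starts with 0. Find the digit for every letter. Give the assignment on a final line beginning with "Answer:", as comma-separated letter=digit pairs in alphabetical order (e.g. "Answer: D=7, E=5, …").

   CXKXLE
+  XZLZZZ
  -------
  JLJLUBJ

Step 1. [col 1: E + Z ≡ J (mod 10)] column 1 (E + Z ≡ J (mod 10), carry-in 0) doesn't pin Z yet; pick Z=3 and continue, so Z=3.
Step 2. [col 1: E + Z ≡ J (mod 10)] column 1 (E + Z ≡ J (mod 10), carry-in 0) doesn't pin J yet; pick J=1 and continue. So J=1.
Step 3. [col 1: E + Z ≡ J (mod 10)] in column 1 we have E+Z≡J with carry-in 0; given Z=3, J=1 and digits 1,3 already taken and all letters distinct, that pins E to 8, so E=8.
Step 4. [col 2: L + Z ≡ B (mod 10)] L=2 is one option consistent with column 2 (L + Z ≡ B (mod 10), carry-in 1) — take it, so L=2.
Step 5. [col 2: L + Z ≡ B (mod 10)] from column 2 (L=2, Z=3, carry-in 1, digits 1,2,3,8 already taken and all letters distinct): B must equal 6 ⇒ B=6.
Step 6. [col 3: X + Z ≡ U (mod 10)] column 3 (X + Z ≡ U (mod 10), carry-in 0) doesn't pin X yet; pick X=7 and continue. So X=7.
Step 7. [col 3: X + Z ≡ U (mod 10)] column 3: given X=7, Z=3, carry-in 0, and digits 1,2,3,6,7,8 already taken and all letters distinct, X+Z≡U (mod 10) forces U=0 ⇒ U=0.
Step 8. [col 4: K + L ≡ L (mod 10)] column 4 reads K+L+carry(1)=L with L=2; with digits 0,1,2,3,6,7,8 already taken and all letters distinct, the only value for K is 9. So K=9.
Step 9. [col 6: C + X ≡ L (mod 10)] column 6 reads C+X+carry(1)=L with X=7, L=2; with digits 0,1,2,3,6,7,8,9 already taken and all letters distinct, the only value for C is 4 ⇒ C=4.

Answer: B=6, C=4, E=8, J=1, K=9, L=2, U=0, X=7, Z=3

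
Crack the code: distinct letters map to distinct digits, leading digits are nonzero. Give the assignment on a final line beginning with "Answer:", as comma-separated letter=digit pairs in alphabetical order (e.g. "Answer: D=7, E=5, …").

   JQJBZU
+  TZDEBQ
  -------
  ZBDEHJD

Step 1. [col 1: U + Q ≡ D (mod 10)] several values work for U in column 1 (U + Q ≡ D (mod 10), carry-in 0); try U=2. So U=2.
Step 2. [Z] adding two 6-digit numbers gives at most 6+1 digits, and here it does — Z is that final carry and must be 1, so Z=1.
Step 3. [col 1: U + Q ≡ D (mod 10)] several values work for Q in column 1 (U + Q ≡ D (mod 10), carry-in 0); try Q=6, so Q=6.
Step 4. [col 1: U + Q ≡ D (mod 10)] in column 1 we have U+Q≡D with carry-in 0; given U=2, Q=6 and digits 1,2,6 already taken and all letters distinct, that pins D to 8. So D=8.
Step 5. [col 2: Z + B ≡ J (mod 10)] no forcing yet in column 2 (carry-in 0); B=4 is free and consistent — try it. So B=4.
Step 6. [col 2: Z + B ≡ J (mod 10)] in column 2 we have Z+B≡J with carry-in 0; given Z=1, B=4 and digits 1,2,4,6,8 already taken and all letters distinct, that pins J to 5, so J=5.
Step 7. [col 3: B + E ≡ H (mod 10)] no forcing yet in column 3 (carry-in 0); H=7 is free and consistent — try it. So H=7.
Step 8. [col 3: B + E ≡ H (mod 10)] in column 3 we have B+E≡H with carry-in 0; given B=4, H=7 and digits 1,2,4,5,6,7,8 already taken and all letters distinct, that pins E to 3. So E=3.
Step 9. [col 6: J + T ≡ B (mod 10)] column 6: given J=5, B=4, carry-in 0, and digits 1,2,3,4,5,6,7,8 already taken and all letters distinct, J+T≡B (mod 10) forces T=9, so T=9.

Answer: B=4, D=8, E=3, H=7, J=5, Q=6, T=9, U=2, Z=1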